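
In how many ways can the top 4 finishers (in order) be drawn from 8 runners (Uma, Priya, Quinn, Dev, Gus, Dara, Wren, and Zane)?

1680

This is an ordered selection of 4 from 8: P(8,4).
That gives 8 × 7 × 6 × 5 = 1680.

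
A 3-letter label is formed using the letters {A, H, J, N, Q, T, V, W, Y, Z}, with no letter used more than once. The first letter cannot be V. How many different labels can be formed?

The first letter has 10−1 = 9 choices (anything except V).
The remaining 2 letters are filled from the other 9 symbols without repetition: 9 × 8 = 72.
Total: 9 × 72 = 648.

648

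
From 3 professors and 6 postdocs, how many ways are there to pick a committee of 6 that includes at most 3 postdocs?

Split by how many postdocs are chosen (0 through 3).
Sum: C(6,0)·C(3,6) + C(6,1)·C(3,5) + C(6,2)·C(3,4) + C(6,3)·C(3,3) = 0 + 0 + 0 + 20 = 20.

20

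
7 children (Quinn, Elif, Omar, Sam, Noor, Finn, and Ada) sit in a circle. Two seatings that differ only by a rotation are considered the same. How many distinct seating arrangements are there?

Around a circle, 7 distinct people have 7!/7 = (6)! = 720 rotationally distinct seatings.

720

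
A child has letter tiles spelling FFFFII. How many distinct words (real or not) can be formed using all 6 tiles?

The 6 letters of FFFFII have repeats: F appearing 4 times and I appearing twice.
Dividing 6! = 720 by 4!·2! = 48 for the repeated letters gives 15.

15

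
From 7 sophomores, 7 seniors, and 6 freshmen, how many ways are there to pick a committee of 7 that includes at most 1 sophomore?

Split by how many sophomores are chosen (0 through 1).
Sum: C(7,0)·C(13,7) + C(7,1)·C(13,6) = 1716 + 12012 = 13728.

13728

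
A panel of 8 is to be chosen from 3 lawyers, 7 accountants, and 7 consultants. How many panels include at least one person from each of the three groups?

Unrestricted: C(17,8) = 24310 ways to pick any 8 of the 17.
Selections missing a whole group: no lawyers → C(14,8) = 3003; no accountants → C(10,8) = 45; no consultants → C(10,8) = 45.
Add back selections omitting two groups (i.e. drawn from a single group): C(3,8) + C(7,8) + C(7,8) = 0.
By inclusion–exclusion: 24310 − 3093 + 0 = 21217.

21217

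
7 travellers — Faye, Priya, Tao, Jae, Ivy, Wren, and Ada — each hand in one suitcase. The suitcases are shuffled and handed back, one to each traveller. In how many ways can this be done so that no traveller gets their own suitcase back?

1854

This is the derangement count D_7: permutations of 7 items with no fixed point.
By inclusion–exclusion this is Σ_{j=0}^{7} (−1)^j C(7,j)·(7−j)!.
Computing: 5040 − 5040 + 2520 − 840 + 210 − 42 + 7 − 1 = 1854.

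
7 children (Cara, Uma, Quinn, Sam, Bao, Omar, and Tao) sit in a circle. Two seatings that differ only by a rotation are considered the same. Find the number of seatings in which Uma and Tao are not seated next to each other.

480

All circular seatings of 7 people number (6)! = 720.
Those with Uma next to Tao: fuse the pair into one unit and seat 6 units around a circle — 2·(5)! = 240.
Subtracting, 720 − 240 = 480.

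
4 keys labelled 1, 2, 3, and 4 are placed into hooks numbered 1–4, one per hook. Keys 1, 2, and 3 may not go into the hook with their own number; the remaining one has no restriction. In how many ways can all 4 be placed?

11

Let Aᵢ (for i ∈ {1, 2, 3}) be the placements that put key i in its forbidden hook. Any j of these fix j positions, leaving (4−j)! ways to fill the rest, and there are C(3,j) ways to pick which j.
By inclusion–exclusion, the number of valid placements is Σ_{j=0}^{3} (−1)^j C(3,j)·(4−j)!.
Computing: 24 − 18 + 6 − 1 = 11.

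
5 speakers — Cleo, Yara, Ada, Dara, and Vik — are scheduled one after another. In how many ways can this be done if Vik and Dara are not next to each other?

72

Of the 5! = 120 arrangements, those with Vik and Dara adjacent number 2 × 4! = 48 (treat the pair as a block with 2 internal orders).
Complementary counting: 120 − 48 = 72.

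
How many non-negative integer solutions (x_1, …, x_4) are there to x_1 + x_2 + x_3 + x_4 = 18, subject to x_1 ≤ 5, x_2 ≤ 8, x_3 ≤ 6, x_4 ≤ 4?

Ignoring the caps, the number of non-negative solutions to x_1+…+x_4 = 18 is C(21,3) = 1330.
Subtract solutions that violate a single cap (substitute x_i' = x_i − (cap_i+1)): x_1 ≥ 6 gives C(15,3) = 455; x_2 ≥ 9 gives C(12,3) = 220; x_3 ≥ 7 gives C(14,3) = 364; x_4 ≥ 5 gives C(16,3) = 560. Together 1599.
Add back pairs where two caps are both exceeded: 20 + 56 + 120 + 10 + 35 + 84 = 325.
Subtract triples: 0 + 0 + 1 + 0 = 1.
By inclusion–exclusion the count is 1330 − 1599 + 325 − 1 = 55.

55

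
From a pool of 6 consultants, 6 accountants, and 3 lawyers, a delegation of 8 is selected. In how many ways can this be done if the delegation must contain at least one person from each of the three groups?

Unrestricted: C(15,8) = 6435 ways to pick any 8 of the 15.
Selections missing a whole group: no consultants → C(9,8) = 9; no accountants → C(9,8) = 9; no lawyers → C(12,8) = 495.
Add back selections omitting two groups (i.e. drawn from a single group): C(6,8) + C(6,8) + C(3,8) = 0.
By inclusion–exclusion: 6435 − 513 + 0 = 5922.

5922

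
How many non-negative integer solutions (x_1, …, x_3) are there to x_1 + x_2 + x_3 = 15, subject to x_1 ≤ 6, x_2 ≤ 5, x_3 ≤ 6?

6

By stars and bars, unrestricted non-negative solutions to x_1+…+x_3 = 15 number C(15+2,2) = 136.
Subtract solutions that violate a single cap (substitute x_i' = x_i − (cap_i+1)): x_1 ≥ 7 gives C(10,2) = 45; x_2 ≥ 6 gives C(11,2) = 55; x_3 ≥ 7 gives C(10,2) = 45. Together 145.
Add back pairs where two caps are both exceeded: 6 + 3 + 6 = 15.
By inclusion–exclusion the count is 136 − 145 + 15 = 6.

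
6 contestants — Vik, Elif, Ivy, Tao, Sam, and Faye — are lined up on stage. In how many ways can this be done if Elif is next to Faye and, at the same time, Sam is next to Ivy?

96

Treat {Elif,Faye} as one block (2 orders) and {Sam,Ivy} as another (2 orders).
That leaves 4 units to arrange: 2 × 2 × 4! = 4 × 24 = 96.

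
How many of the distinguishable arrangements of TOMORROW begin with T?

With the first slot taken by T, it remains to arrange the other 7 letters (OMORROW).
Those 7 letters have O appearing 3 times and R appearing twice, giving (7)!/(3!·2!) = 420.

420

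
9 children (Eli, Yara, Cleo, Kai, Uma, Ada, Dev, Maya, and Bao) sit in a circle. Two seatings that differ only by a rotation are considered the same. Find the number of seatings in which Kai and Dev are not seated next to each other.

30240

All circular seatings of 9 people number (8)! = 40320.
Those with Kai next to Dev: fuse the pair into one unit and seat 8 units around a circle — 2·(7)! = 10080.
Subtracting, 40320 − 10080 = 30240.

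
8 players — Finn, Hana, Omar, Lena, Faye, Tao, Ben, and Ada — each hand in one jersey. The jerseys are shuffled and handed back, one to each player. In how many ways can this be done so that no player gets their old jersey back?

14833

This is the derangement count D_8: permutations of 8 items with no fixed point.
By inclusion–exclusion this is Σ_{j=0}^{8} (−1)^j C(8,j)·(8−j)!.
Computing: 40320 − 40320 + 20160 − 6720 + 1680 − 336 + 56 − 8 + 1 = 14833.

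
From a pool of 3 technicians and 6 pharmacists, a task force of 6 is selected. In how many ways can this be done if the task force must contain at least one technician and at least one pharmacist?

With no constraint there are C(9,6) = 84 possible selections.
Selections missing a whole group: no technicians → C(6,6) = 1; no pharmacists → C(3,6) = 0.
Both groups omitted at once is impossible, so 84 − 1 = 83.

83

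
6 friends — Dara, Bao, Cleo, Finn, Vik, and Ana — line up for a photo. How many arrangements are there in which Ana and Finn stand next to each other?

Place the 4 others and the Ana-Finn pair as 5 objects in a line; the pair has 2 internal arrangements.
That gives 2 × 5! = 2 × 120 = 240.

240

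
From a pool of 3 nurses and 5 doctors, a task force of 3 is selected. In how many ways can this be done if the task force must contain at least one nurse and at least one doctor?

Unrestricted: C(8,3) = 56 ways to pick any 3 of the 8.
Selections missing a whole group: no nurses → C(5,3) = 10; no doctors → C(3,3) = 1.
Both groups omitted at once is impossible, so 56 − 11 = 45.

45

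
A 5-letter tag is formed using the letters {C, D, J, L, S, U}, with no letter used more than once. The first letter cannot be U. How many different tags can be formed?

600

The first letter has 6−1 = 5 choices (anything except U).
The remaining 4 letters are filled from the other 5 symbols without repetition: 5 × 4 × 3 × 2 = 120.
Total: 5 × 120 = 600.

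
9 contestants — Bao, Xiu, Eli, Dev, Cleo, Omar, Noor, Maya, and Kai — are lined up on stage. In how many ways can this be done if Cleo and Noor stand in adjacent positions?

Treat {Cleo, Noor} as a single unit. There are 8 units to order, and the pair itself can be ordered 2 ways.
So the count is 2·(8)! = 80640.

80640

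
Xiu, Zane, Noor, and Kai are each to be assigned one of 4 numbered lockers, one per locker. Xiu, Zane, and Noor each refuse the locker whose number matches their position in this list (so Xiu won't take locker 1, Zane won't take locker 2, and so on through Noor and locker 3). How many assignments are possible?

11

Let Aᵢ (for i ∈ {1, 2, 3}) be the placements that put person i in their forbidden locker. Any j of these fix j positions, leaving (4−j)! ways to fill the rest, and there are C(3,j) ways to pick which j.
By inclusion–exclusion, the number of valid placements is Σ_{j=0}^{3} (−1)^j C(3,j)·(4−j)!.
Computing: 24 − 18 + 6 − 1 = 11.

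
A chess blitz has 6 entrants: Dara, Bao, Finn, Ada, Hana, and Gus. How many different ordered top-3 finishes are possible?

This is an ordered selection of 3 from 6: P(6,3).
That gives 6 × 5 × 4 = 120.

120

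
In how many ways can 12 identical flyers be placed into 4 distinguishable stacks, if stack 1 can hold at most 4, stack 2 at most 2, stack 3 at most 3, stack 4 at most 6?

19

Ignoring the caps, the number of non-negative solutions to x_1+…+x_4 = 12 is C(15,3) = 455.
Subtract solutions that violate a single cap (substitute x_i' = x_i − (cap_i+1)): x_1 ≥ 5 gives C(10,3) = 120; x_2 ≥ 3 gives C(12,3) = 220; x_3 ≥ 4 gives C(11,3) = 165; x_4 ≥ 7 gives C(8,3) = 56. Together 561.
Add back pairs where two caps are both exceeded: 35 + 20 + 1 + 56 + 10 + 4 = 126.
Subtract triples: 1 + 0 + 0 + 0 = 1.
By inclusion–exclusion the count is 455 − 561 + 126 − 1 = 19.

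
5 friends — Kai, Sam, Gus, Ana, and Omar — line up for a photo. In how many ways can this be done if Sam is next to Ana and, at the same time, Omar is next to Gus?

Treat {Sam,Ana} as one block (2 orders) and {Omar,Gus} as another (2 orders).
That leaves 3 units to arrange: 2 × 2 × 3! = 4 × 6 = 24.

24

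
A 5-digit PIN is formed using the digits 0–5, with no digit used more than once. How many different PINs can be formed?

720

This is a permutation of 5 out of 6: P(6,5) = 6!/1!.
That product is 6 × 5 × 4 × 3 × 2 = 720.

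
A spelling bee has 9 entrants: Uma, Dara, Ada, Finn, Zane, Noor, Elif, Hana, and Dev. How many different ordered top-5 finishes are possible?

This is an ordered selection of 5 from 9: P(9,5).
That gives 9 × 8 × 7 × 6 × 5 = 15120.

15120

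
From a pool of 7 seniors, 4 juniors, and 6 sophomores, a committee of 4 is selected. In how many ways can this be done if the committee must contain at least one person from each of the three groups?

With no constraint there are C(17,4) = 2380 possible selections.
Selections missing a whole group: no seniors → C(10,4) = 210; no juniors → C(13,4) = 715; no sophomores → C(11,4) = 330.
Add back selections omitting two groups (i.e. drawn from a single group): C(7,4) + C(4,4) + C(6,4) = 51.
By inclusion–exclusion: 2380 − 1255 + 51 = 1176.

1176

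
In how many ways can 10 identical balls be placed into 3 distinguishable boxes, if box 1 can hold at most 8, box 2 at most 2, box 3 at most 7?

21

By stars and bars, unrestricted non-negative solutions to x_1+…+x_3 = 10 number C(10+2,2) = 66.
Subtract solutions that violate a single cap (substitute x_i' = x_i − (cap_i+1)): x_1 ≥ 9 gives C(3,2) = 3; x_2 ≥ 3 gives C(9,2) = 36; x_3 ≥ 8 gives C(4,2) = 6. Together 45.
No two caps can be exceeded simultaneously, so the pair terms are all 0.
By inclusion–exclusion the count is 66 − 45 + 0 = 21.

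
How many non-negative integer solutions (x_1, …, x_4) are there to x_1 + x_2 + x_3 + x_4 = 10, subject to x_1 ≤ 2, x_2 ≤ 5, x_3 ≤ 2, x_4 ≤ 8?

50

By stars and bars, unrestricted non-negative solutions to x_1+…+x_4 = 10 number C(10+3,3) = 286.
Subtract solutions that violate a single cap (substitute x_i' = x_i − (cap_i+1)): x_1 ≥ 3 gives C(10,3) = 120; x_2 ≥ 6 gives C(7,3) = 35; x_3 ≥ 3 gives C(10,3) = 120; x_4 ≥ 9 gives C(4,3) = 4. Together 279.
Add back pairs where two caps are both exceeded: 4 + 35 + 0 + 4 + 0 + 0 = 43.
By inclusion–exclusion the count is 286 − 279 + 43 = 50.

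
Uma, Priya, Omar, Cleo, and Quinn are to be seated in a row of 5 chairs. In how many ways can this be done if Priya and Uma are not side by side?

72

There are 5! = 120 arrangements in all. If Priya and Uma are adjacent, merging them into one block gives 2·(4)! = 48 arrangements.
Complementary counting: 120 − 48 = 72.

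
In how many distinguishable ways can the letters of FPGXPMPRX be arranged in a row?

Letter multiplicities in FPGXPMPRX: F×1, G×1, M×1, P×3, R×1, X×2.
So there are 9! / (3!·2!) = 30240 distinguishable arrangements.

30240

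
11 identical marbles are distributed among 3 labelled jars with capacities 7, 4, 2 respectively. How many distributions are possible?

Without the upper bounds there are C(13,2) = 78 ways to split 11 among 3 jars.
Subtract solutions that violate a single cap (substitute x_i' = x_i − (cap_i+1)): x_1 ≥ 8 gives C(5,2) = 10; x_2 ≥ 5 gives C(8,2) = 28; x_3 ≥ 3 gives C(10,2) = 45. Together 83.
Add back pairs where two caps are both exceeded: 0 + 1 + 10 = 11.
By inclusion–exclusion the count is 78 − 83 + 11 = 6.

6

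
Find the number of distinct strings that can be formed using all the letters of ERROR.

20

ERROR has 5 letters with R appearing 3 times.
Dividing 5! = 120 by 3! = 6 for the repeated letters gives 20.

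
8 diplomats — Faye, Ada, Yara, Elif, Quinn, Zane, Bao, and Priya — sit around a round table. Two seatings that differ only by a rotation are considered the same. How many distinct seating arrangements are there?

Around a circle, 8 distinct people have 8!/8 = (7)! = 5040 rotationally distinct seatings.

5040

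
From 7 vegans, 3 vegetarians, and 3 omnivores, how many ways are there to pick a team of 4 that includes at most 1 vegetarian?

Split by how many vegetarians are chosen (0 through 1).
Sum: C(3,0)·C(10,4) + C(3,1)·C(10,3) = 210 + 360 = 570.

570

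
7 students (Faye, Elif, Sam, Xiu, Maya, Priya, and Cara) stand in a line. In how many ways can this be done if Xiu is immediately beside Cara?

Place the 5 others and the Xiu-Cara pair as 6 objects in a line; the pair has 2 internal arrangements.
So the count is 2·(6)! = 1440.

1440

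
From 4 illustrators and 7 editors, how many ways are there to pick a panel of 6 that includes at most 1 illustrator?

Split by how many illustrators are chosen (0 through 1).
Sum: C(4,0)·C(7,6) + C(4,1)·C(7,5) = 7 + 84 = 91.

91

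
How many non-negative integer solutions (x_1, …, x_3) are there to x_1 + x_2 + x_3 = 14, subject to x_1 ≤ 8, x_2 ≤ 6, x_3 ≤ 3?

10

By stars and bars, unrestricted non-negative solutions to x_1+…+x_3 = 14 number C(14+2,2) = 120.
Subtract solutions that violate a single cap (substitute x_i' = x_i − (cap_i+1)): x_1 ≥ 9 gives C(7,2) = 21; x_2 ≥ 7 gives C(9,2) = 36; x_3 ≥ 4 gives C(12,2) = 66. Together 123.
Add back pairs where two caps are both exceeded: 0 + 3 + 10 = 13.
By inclusion–exclusion the count is 120 − 123 + 13 = 10.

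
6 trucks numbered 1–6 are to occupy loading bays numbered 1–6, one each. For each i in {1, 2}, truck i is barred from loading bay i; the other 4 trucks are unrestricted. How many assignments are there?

504

Let Aᵢ (for i ∈ {1, 2}) be the placements that put truck i in its forbidden loading bay. Any j of these fix j positions, leaving (6−j)! ways to fill the rest, and there are C(2,j) ways to pick which j.
By inclusion–exclusion, the number of valid placements is Σ_{j=0}^{2} (−1)^j C(2,j)·(6−j)!.
Computing: 720 − 240 + 24 = 504.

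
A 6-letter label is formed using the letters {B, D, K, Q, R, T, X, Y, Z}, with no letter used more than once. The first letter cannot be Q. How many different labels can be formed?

53760

The first letter has 9−1 = 8 choices (anything except Q).
The remaining 5 letters are filled from the other 8 symbols without repetition: 8 × 7 × 6 × 5 × 4 = 6720.
Total: 8 × 6720 = 53760.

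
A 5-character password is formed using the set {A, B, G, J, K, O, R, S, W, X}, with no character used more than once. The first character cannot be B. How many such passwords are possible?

27216

The first character has 10−1 = 9 choices (anything except B).
The remaining 4 characters are filled from the other 9 symbols without repetition: 9 × 8 × 7 × 6 = 3024.
Total: 9 × 3024 = 27216.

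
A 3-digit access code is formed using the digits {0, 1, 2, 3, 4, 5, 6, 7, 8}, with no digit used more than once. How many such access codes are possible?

Choose and order 3 of the 9 symbols: the first digit has 9 options, the next 8, then 7.
That product is 9 × 8 × 7 = 504.

504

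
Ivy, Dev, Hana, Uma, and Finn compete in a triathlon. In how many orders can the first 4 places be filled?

There are 5 choices for 1st place, 4 for 2nd, and so on down to 2 for position 4.
That gives 5 × 4 × 3 × 2 = 120.

120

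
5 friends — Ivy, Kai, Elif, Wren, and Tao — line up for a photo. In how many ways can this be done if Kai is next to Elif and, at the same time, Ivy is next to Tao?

24

Treat {Kai,Elif} as one block (2 orders) and {Ivy,Tao} as another (2 orders).
That leaves 3 units to arrange: 2 × 2 × 3! = 4 × 6 = 24.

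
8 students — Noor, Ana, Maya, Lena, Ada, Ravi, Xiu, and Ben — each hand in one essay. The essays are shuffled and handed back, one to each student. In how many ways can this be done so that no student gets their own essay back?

Count assignments avoiding every fixed point. For any j of the 8 students fixed to their own essay, the other 8−j can be arranged in (8−j)! ways.
By inclusion–exclusion this is Σ_{j=0}^{8} (−1)^j C(8,j)·(8−j)!.
Computing: 40320 − 40320 + 20160 − 6720 + 1680 − 336 + 56 − 8 + 1 = 14833.

14833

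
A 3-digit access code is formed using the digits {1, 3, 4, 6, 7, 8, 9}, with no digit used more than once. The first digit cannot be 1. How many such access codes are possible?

180

The first digit has 7−1 = 6 choices (anything except 1).
The remaining 2 digits are filled from the other 6 symbols without repetition: 6 × 5 = 30.
Total: 6 × 30 = 180.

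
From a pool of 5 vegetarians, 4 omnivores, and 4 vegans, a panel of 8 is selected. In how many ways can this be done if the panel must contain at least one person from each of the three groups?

Unrestricted: C(13,8) = 1287 ways to pick any 8 of the 13.
Selections missing a whole group: no vegetarians → C(8,8) = 1; no omnivores → C(9,8) = 9; no vegans → C(9,8) = 9.
Add back selections omitting two groups (i.e. drawn from a single group): C(5,8) + C(4,8) + C(4,8) = 0.
By inclusion–exclusion: 1287 − 19 + 0 = 1268.

1268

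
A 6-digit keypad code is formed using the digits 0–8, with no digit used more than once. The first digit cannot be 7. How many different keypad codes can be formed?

53760

The first digit has 9−1 = 8 choices (anything except 7).
The remaining 5 digits are filled from the other 8 symbols without repetition: 8 × 7 × 6 × 5 × 4 = 6720.
Total: 8 × 6720 = 53760.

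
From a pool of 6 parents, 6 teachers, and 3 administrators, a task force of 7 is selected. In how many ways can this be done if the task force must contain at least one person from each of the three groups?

Total 7-person selections from all 15: C(15,7) = 6435.
Subtract selections that omit an entire group: no parents → C(9,7) = 36; no teachers → C(9,7) = 36; no administrators → C(12,7) = 792.
Add back selections omitting two groups (i.e. drawn from a single group): C(6,7) + C(6,7) + C(3,7) = 0.
By inclusion–exclusion: 6435 − 864 + 0 = 5571.

5571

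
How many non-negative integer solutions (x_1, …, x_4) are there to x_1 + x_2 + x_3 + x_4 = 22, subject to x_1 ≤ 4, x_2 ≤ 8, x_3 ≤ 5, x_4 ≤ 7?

10

Without the upper bounds there are C(25,3) = 2300 ways to split 22 among 4 variables.
Subtract solutions that violate a single cap (substitute x_i' = x_i − (cap_i+1)): x_1 ≥ 5 gives C(20,3) = 1140; x_2 ≥ 9 gives C(16,3) = 560; x_3 ≥ 6 gives C(19,3) = 969; x_4 ≥ 8 gives C(17,3) = 680. Together 3349.
Add back pairs where two caps are both exceeded: 165 + 364 + 220 + 120 + 56 + 165 = 1090.
Subtract triples: 10 + 1 + 20 + 0 = 31.
By inclusion–exclusion the count is 2300 − 3349 + 1090 − 31 = 10.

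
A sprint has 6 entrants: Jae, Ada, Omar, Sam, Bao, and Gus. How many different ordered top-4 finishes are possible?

360

There are 6 choices for 1st place, 5 for 2nd, and so on down to 3 for position 4.
That gives 6 × 5 × 4 × 3 = 360.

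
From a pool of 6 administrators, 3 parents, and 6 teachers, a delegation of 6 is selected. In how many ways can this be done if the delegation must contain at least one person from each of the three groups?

3915

With no constraint there are C(15,6) = 5005 possible selections.
Subtract selections that omit an entire group: no administrators → C(9,6) = 84; no parents → C(12,6) = 924; no teachers → C(9,6) = 84.
Add back selections omitting two groups (i.e. drawn from a single group): C(6,6) + C(3,6) + C(6,6) = 2.
By inclusion–exclusion: 5005 − 1092 + 2 = 3915.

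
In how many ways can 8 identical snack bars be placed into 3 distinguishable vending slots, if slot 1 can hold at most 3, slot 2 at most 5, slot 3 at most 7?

Without the upper bounds there are C(10,2) = 45 ways to split 8 among 3 vending slots.
Subtract solutions that violate a single cap (substitute x_i' = x_i − (cap_i+1)): x_1 ≥ 4 gives C(6,2) = 15; x_2 ≥ 6 gives C(4,2) = 6; x_3 ≥ 8 gives C(2,2) = 1. Together 22.
No two caps can be exceeded simultaneously, so the pair terms are all 0.
By inclusion–exclusion the count is 45 − 22 + 0 = 23.

23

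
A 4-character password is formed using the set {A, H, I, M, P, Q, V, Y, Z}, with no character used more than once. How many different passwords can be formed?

3024

With no repetition, fill the 4 characters in order: 9 choices, then 8, down to 6.
9 × 8 × 7 × 6 = 3024.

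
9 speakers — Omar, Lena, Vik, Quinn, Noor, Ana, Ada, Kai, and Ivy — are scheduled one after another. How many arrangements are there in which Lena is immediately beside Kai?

Place the 7 others and the Lena-Kai pair as 8 objects in a line; the pair has 2 internal arrangements.
So the count is 2·(8)! = 80640.

80640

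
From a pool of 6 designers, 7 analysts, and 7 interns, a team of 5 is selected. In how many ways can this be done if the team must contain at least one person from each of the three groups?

10976

Total 5-person selections from all 20: C(20,5) = 15504.
Selections missing a whole group: no designers → C(14,5) = 2002; no analysts → C(13,5) = 1287; no interns → C(13,5) = 1287.
Add back selections omitting two groups (i.e. drawn from a single group): C(6,5) + C(7,5) + C(7,5) = 48.
By inclusion–exclusion: 15504 − 4576 + 48 = 10976.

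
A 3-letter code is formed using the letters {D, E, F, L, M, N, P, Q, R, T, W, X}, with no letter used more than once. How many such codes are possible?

With no repetition, fill the 3 letters in order: 12 choices, then 11, down to 10.
12 × 11 × 10 = 1320.

1320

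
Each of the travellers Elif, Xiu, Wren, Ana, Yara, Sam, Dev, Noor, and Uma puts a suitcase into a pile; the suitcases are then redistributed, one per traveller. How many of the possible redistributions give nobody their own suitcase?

Count assignments avoiding every fixed point. For any j of the 9 travellers fixed to their own suitcase, the other 9−j can be arranged in (9−j)! ways.
By inclusion–exclusion this is Σ_{j=0}^{9} (−1)^j C(9,j)·(9−j)!.
Computing: 362880 − 362880 + 181440 − 60480 + 15120 − 3024 + 504 − 72 + 9 − 1 = 133496.

133496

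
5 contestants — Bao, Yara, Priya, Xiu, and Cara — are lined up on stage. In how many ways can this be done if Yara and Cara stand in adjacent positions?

48

Place the 3 others and the Yara-Cara pair as 4 objects in a line; the pair has 2 internal arrangements.
So the count is 2·(4)! = 48.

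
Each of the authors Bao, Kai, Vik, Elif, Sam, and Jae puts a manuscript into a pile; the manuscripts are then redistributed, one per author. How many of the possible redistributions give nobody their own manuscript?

265

Count assignments avoiding every fixed point. For any j of the 6 authors fixed to their own manuscript, the other 6−j can be arranged in (6−j)! ways.
By inclusion–exclusion this is Σ_{j=0}^{6} (−1)^j C(6,j)·(6−j)!.
Computing: 720 − 720 + 360 − 120 + 30 − 6 + 1 = 265.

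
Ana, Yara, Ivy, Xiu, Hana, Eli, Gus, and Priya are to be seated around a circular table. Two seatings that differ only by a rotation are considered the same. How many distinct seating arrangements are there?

Fix one person's seat to break rotational symmetry; the remaining 7 people can be arranged in (7)! = 5040 ways.

5040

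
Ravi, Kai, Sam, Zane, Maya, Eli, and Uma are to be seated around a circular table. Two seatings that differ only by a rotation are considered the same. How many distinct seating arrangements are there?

Fix one person's seat to break rotational symmetry; the remaining 6 people can be arranged in (6)! = 720 ways.

720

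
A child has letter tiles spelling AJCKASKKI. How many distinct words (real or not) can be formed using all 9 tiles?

30240

AJCKASKKI has 9 letters with A appearing twice and K appearing 3 times.
The number of distinct arrangements is 9!/(3!·2!) = 362880/12 = 30240.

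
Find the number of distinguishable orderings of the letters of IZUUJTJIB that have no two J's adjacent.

Total arrangements of IZUUJTJIB: 9!/(2!·2!·2!) = 45360.
If the two J's are adjacent, glue them into one block, leaving 8 items to arrange: (8)!/(2!·2!) = 10080 ways.
Hence 45360 − 10080 = 35280.

35280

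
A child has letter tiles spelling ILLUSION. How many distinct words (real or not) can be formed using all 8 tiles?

10080

The 8 letters of ILLUSION have repeats: I appearing twice and L appearing twice.
The number of distinct arrangements is 8!/(2!·2!) = 40320/4 = 10080.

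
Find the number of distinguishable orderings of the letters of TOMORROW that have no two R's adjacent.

2520

Total arrangements of TOMORROW: 8!/(3!·2!) = 3360.
Arrangements with the R's together: treat RR as one letter, giving (7)!/(3!) = 840.
Subtracting, 3360 − 840 = 2520 arrangements keep the R's apart.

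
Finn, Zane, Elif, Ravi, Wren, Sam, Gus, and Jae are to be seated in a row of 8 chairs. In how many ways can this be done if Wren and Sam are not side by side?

30240

There are 8! = 40320 arrangements in all. If Wren and Sam are adjacent, merging them into one block gives 2·(7)! = 10080 arrangements.
Complementary counting: 40320 − 10080 = 30240.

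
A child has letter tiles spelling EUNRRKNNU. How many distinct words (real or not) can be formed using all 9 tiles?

Letter multiplicities in EUNRRKNNU: E×1, K×1, N×3, R×2, U×2.
So there are 9! / (3!·2!·2!) = 15120 distinguishable arrangements.

15120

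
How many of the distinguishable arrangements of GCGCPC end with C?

Fix C in the last position and arrange the remaining 5 letters.
Those 5 letters have C appearing twice and G appearing twice, giving (5)!/(2!·2!) = 30.

30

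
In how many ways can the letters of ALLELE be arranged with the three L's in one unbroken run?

12

Treat the 3 copies of L as a single block. The multiset to arrange is then {LLL, A, E, E}, 4 items in all.
That gives (4)!/(2!) = 12 arrangements.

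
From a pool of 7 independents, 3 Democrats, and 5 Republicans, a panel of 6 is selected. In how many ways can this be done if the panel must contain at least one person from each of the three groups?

3850

Total 6-person selections from all 15: C(15,6) = 5005.
Subtract selections that omit an entire group: no independents → C(8,6) = 28; no Democrats → C(12,6) = 924; no Republicans → C(10,6) = 210.
Add back selections omitting two groups (i.e. drawn from a single group): C(7,6) + C(3,6) + C(5,6) = 7.
By inclusion–exclusion: 5005 − 1162 + 7 = 3850.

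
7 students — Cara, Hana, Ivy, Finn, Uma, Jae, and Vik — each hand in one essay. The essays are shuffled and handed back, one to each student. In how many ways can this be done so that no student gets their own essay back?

Let Aᵢ be the assignments in which student i gets their own essay. We want the size of the complement of A₁∪…∪A_7.
By inclusion–exclusion this is Σ_{j=0}^{7} (−1)^j C(7,j)·(7−j)!.
Computing: 5040 − 5040 + 2520 − 840 + 210 − 42 + 7 − 1 = 1854.

1854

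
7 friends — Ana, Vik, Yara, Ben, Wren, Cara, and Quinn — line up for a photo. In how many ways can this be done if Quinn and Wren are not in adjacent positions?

3600

There are 7! = 5040 arrangements in all. If Quinn and Wren are adjacent, merging them into one block gives 2·(6)! = 1440 arrangements.
Complementary counting: 5040 − 1440 = 3600.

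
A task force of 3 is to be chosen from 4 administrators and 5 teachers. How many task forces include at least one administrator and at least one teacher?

With no constraint there are C(9,3) = 84 possible selections.
Selections missing a whole group: no administrators → C(5,3) = 10; no teachers → C(4,3) = 4.
Both groups omitted at once is impossible, so 84 − 14 = 70.

70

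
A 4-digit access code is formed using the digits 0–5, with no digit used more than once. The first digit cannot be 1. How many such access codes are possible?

The first digit has 6−1 = 5 choices (anything except 1).
The remaining 3 digits are filled from the other 5 symbols without repetition: 5 × 4 × 3 = 60.
Total: 5 × 60 = 300.

300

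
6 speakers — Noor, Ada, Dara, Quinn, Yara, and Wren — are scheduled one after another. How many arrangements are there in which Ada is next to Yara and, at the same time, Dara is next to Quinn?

96

Treat {Ada,Yara} as one block (2 orders) and {Dara,Quinn} as another (2 orders).
That leaves 4 units to arrange: 2 × 2 × 4! = 4 × 24 = 96.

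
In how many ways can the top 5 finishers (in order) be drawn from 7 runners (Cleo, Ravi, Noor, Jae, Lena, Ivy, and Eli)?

There are 7 choices for 1st place, 6 for 2nd, and so on down to 3 for position 5.
That gives 7 × 6 × 5 × 4 × 3 = 2520.

2520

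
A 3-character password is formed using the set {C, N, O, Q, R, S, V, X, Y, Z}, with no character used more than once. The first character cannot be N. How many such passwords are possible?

The first character has 10−1 = 9 choices (anything except N).
The remaining 2 characters are filled from the other 9 symbols without repetition: 9 × 8 = 72.
Total: 9 × 72 = 648.

648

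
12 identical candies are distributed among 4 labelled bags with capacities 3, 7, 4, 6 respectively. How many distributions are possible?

By stars and bars, unrestricted non-negative solutions to x_1+…+x_4 = 12 number C(12+3,3) = 455.
Subtract solutions that violate a single cap (substitute x_i' = x_i − (cap_i+1)): x_1 ≥ 4 gives C(11,3) = 165; x_2 ≥ 8 gives C(7,3) = 35; x_3 ≥ 5 gives C(10,3) = 120; x_4 ≥ 7 gives C(8,3) = 56. Together 376.
Add back pairs where two caps are both exceeded: 1 + 20 + 4 + 0 + 0 + 1 = 26.
By inclusion–exclusion the count is 455 − 376 + 26 = 105.

105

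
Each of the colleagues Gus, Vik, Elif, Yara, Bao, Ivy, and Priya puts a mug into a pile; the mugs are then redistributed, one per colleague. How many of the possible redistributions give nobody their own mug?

Let Aᵢ be the assignments in which colleague i gets their own mug. We want the size of the complement of A₁∪…∪A_7.
By inclusion–exclusion this is Σ_{j=0}^{7} (−1)^j C(7,j)·(7−j)!.
Computing: 5040 − 5040 + 2520 − 840 + 210 − 42 + 7 − 1 = 1854.

1854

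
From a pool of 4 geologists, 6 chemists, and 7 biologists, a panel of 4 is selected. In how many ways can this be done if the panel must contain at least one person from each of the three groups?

1176

Total 4-person selections from all 17: C(17,4) = 2380.
Subtract selections that omit an entire group: no geologists → C(13,4) = 715; no chemists → C(11,4) = 330; no biologists → C(10,4) = 210.
Add back selections omitting two groups (i.e. drawn from a single group): C(4,4) + C(6,4) + C(7,4) = 51.
By inclusion–exclusion: 2380 − 1255 + 51 = 1176.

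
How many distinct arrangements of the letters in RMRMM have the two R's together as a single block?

Treat the 2 copies of R as a single block. The multiset to arrange is then {RR, M, M, M}, 4 items in all.
That gives (4)!/(3!) = 4 arrangements.

4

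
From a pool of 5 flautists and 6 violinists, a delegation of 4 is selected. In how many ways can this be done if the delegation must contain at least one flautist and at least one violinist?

310

Total 4-person selections from all 11: C(11,4) = 330.
Selections missing a whole group: no flautists → C(6,4) = 15; no violinists → C(5,4) = 5.
Both groups omitted at once is impossible, so 330 − 20 = 310.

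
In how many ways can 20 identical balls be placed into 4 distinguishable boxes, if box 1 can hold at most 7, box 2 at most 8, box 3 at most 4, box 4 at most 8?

110

By stars and bars, unrestricted non-negative solutions to x_1+…+x_4 = 20 number C(20+3,3) = 1771.
Subtract solutions that violate a single cap (substitute x_i' = x_i − (cap_i+1)): x_1 ≥ 8 gives C(15,3) = 455; x_2 ≥ 9 gives C(14,3) = 364; x_3 ≥ 5 gives C(18,3) = 816; x_4 ≥ 9 gives C(14,3) = 364. Together 1999.
Add back pairs where two caps are both exceeded: 20 + 120 + 20 + 84 + 10 + 84 = 338.
By inclusion–exclusion the count is 1771 − 1999 + 338 = 110.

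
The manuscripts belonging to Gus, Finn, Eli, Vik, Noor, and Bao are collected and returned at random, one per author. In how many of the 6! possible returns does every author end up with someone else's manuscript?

265

This is the derangement count D_6: permutations of 6 items with no fixed point.
By inclusion–exclusion this is Σ_{j=0}^{6} (−1)^j C(6,j)·(6−j)!.
Computing: 720 − 720 + 360 − 120 + 30 − 6 + 1 = 265.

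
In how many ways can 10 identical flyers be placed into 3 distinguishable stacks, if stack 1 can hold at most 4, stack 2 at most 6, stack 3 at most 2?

6

By stars and bars, unrestricted non-negative solutions to x_1+…+x_3 = 10 number C(10+2,2) = 66.
Subtract solutions that violate a single cap (substitute x_i' = x_i − (cap_i+1)): x_1 ≥ 5 gives C(7,2) = 21; x_2 ≥ 7 gives C(5,2) = 10; x_3 ≥ 3 gives C(9,2) = 36. Together 67.
Add back pairs where two caps are both exceeded: 0 + 6 + 1 = 7.
By inclusion–exclusion the count is 66 − 67 + 7 = 6.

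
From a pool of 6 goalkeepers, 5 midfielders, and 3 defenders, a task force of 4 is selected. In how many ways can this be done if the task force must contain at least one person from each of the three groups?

495

Total 4-person selections from all 14: C(14,4) = 1001.
Subtract selections that omit an entire group: no goalkeepers → C(8,4) = 70; no midfielders → C(9,4) = 126; no defenders → C(11,4) = 330.
Add back selections omitting two groups (i.e. drawn from a single group): C(6,4) + C(5,4) + C(3,4) = 20.
By inclusion–exclusion: 1001 − 526 + 20 = 495.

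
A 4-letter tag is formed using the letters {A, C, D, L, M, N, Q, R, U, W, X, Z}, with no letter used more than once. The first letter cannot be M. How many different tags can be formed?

The first letter has 12−1 = 11 choices (anything except M).
The remaining 3 letters are filled from the other 11 symbols without repetition: 11 × 10 × 9 = 990.
Total: 11 × 990 = 10890.

10890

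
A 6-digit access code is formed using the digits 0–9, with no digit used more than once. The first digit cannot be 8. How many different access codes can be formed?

136080

The first digit has 10−1 = 9 choices (anything except 8).
The remaining 5 digits are filled from the other 9 symbols without repetition: 9 × 8 × 7 × 6 × 5 = 15120.
Total: 9 × 15120 = 136080.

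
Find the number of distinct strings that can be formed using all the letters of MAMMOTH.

MAMMOTH has 7 letters with M appearing 3 times.
The number of distinct arrangements is 7!/(3!) = 5040/6 = 840.

840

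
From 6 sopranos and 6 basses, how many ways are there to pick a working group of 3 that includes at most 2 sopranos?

Split by how many sopranos are chosen (0 through 2).
Sum: C(6,0)·C(6,3) + C(6,1)·C(6,2) + C(6,2)·C(6,1) = 20 + 90 + 90 = 200.

200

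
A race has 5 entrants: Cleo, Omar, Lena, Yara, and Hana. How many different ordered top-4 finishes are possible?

There are 5 choices for 1st place, 4 for 2nd, and so on down to 2 for position 4.
That gives 5 × 4 × 3 × 2 = 120.

120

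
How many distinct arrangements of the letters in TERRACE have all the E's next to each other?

360

Treat the 2 copies of E as a single block. The multiset to arrange is then {EE, A, C, R, R, T}, 6 items in all.
That gives (6)!/(2!) = 360 arrangements.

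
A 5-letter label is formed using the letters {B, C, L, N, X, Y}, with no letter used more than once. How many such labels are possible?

720

With no repetition, fill the 5 letters in order: 6 choices, then 5, down to 2.
That product is 6 × 5 × 4 × 3 × 2 = 720.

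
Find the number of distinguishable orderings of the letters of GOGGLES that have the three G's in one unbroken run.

120

Treat the 3 copies of G as a single block. The multiset to arrange is then {GGG, E, L, O, S}, 5 items in all.
All 5 items are distinct, so there are (5)! = 120 arrangements.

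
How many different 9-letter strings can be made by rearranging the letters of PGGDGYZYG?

7560

Letter multiplicities in PGGDGYZYG: D×1, G×4, P×1, Y×2, Z×1.
So there are 9! / (4!·2!) = 7560 distinguishable arrangements.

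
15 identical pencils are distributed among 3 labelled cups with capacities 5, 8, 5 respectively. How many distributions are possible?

Without the upper bounds there are C(17,2) = 136 ways to split 15 among 3 cups.
Subtract solutions that violate a single cap (substitute x_i' = x_i − (cap_i+1)): x_1 ≥ 6 gives C(11,2) = 55; x_2 ≥ 9 gives C(8,2) = 28; x_3 ≥ 6 gives C(11,2) = 55. Together 138.
Add back pairs where two caps are both exceeded: 1 + 10 + 1 = 12.
By inclusion–exclusion the count is 136 − 138 + 12 = 10.

10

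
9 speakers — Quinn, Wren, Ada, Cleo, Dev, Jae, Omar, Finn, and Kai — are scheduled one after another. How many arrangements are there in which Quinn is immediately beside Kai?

Place the 7 others and the Quinn-Kai pair as 8 objects in a line; the pair has 2 internal arrangements.
So the count is 2·(8)! = 80640.

80640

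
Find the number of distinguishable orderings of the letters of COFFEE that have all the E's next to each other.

60

Treat the 2 copies of E as a single block. The multiset to arrange is then {EE, C, F, F, O}, 5 items in all.
That gives (5)!/(2!) = 60 arrangements.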